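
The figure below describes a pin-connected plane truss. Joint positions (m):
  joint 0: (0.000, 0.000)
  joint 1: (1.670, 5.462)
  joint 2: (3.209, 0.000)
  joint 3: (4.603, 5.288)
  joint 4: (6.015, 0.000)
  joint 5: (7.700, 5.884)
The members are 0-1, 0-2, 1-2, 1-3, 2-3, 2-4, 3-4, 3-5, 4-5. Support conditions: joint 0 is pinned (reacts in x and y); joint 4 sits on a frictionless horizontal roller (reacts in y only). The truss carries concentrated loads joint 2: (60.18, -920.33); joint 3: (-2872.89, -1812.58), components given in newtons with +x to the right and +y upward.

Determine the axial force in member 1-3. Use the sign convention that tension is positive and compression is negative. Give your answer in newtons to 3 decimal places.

N=6 nodes, M=9 members, R=3 reactions → 2N=12, M+R=12
member 0 (0-1): L=5.7116, (cx,cy)=(0.2924,0.9563)
member 1 (0-2): L=3.2090, (cx,cy)=(1.0000,0.0000)
member 2 (1-2): L=5.6747, (cx,cy)=(0.2712,-0.9625)
member 3 (1-3): L=2.9382, (cx,cy)=(0.9982,-0.0592)
member 4 (2-3): L=5.4687, (cx,cy)=(0.2549,0.9670)
member 5 (2-4): L=2.8060, (cx,cy)=(1.0000,0.0000)
member 6 (3-4): L=5.4733, (cx,cy)=(0.2580,-0.9661)
member 7 (3-5): L=3.1538, (cx,cy)=(0.9820,0.1890)
member 8 (4-5): L=6.1205, (cx,cy)=(0.2753,0.9614)
solve A·x = −loads:
  F[0-1] = -3534.9691 N (compression)
  F[0-2] = -1779.1290 N (compression)
  F[1-2] = +3636.6122 N (tension)
  F[1-3] = -2023.3991 N (compression)
  F[2-3] = -2668.1283 N (compression)
  F[2-4] = -172.9168 N (compression)
  F[3-4] = +670.2693 N (tension)
  F[3-5] = +0.0000 N (tension)
  F[4-5] = -0.0000 N (compression)
  Rx@0 = +2812.7100 N
  Ry@0 = +3380.4907 N
  Ry@4 = -647.5807 N

-2023.399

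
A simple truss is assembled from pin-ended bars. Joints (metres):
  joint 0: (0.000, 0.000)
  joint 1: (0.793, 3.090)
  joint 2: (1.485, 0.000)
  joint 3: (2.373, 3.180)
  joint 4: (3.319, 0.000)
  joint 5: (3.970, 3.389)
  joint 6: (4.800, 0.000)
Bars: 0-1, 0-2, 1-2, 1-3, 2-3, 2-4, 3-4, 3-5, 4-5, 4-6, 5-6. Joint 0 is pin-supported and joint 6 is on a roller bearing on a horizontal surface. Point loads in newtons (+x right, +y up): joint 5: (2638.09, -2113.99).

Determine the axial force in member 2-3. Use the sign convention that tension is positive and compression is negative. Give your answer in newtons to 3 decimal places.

1512.317

N=7 nodes, M=11 members, R=3 reactions → 2N=14, M+R=14
member 0 (0-1): L=3.1901, (cx,cy)=(0.2486,0.9686)
member 1 (0-2): L=1.4850, (cx,cy)=(1.0000,0.0000)
member 2 (1-2): L=3.1665, (cx,cy)=(0.2185,-0.9758)
member 3 (1-3): L=1.5826, (cx,cy)=(0.9984,0.0569)
member 4 (2-3): L=3.3017, (cx,cy)=(0.2690,0.9632)
member 5 (2-4): L=1.8340, (cx,cy)=(1.0000,0.0000)
member 6 (3-4): L=3.3177, (cx,cy)=(0.2851,-0.9585)
member 7 (3-5): L=1.6106, (cx,cy)=(0.9915,0.1298)
member 8 (4-5): L=3.4510, (cx,cy)=(0.1886,0.9820)
member 9 (4-6): L=1.4810, (cx,cy)=(1.0000,0.0000)
member 10 (5-6): L=3.4892, (cx,cy)=(0.2379,-0.9713)
solve A·x = −loads:
  F[0-1] = +1545.5703 N (tension)
  F[0-2] = +2253.8937 N (tension)
  F[1-2] = -1492.6709 N (compression)
  F[1-3] = +711.5490 N (tension)
  F[2-3] = +1512.3167 N (tension)
  F[2-4] = +1520.9463 N (tension)
  F[3-4] = -1356.5496 N (compression)
  F[3-5] = +1516.7678 N (tension)
  F[4-5] = +1324.0073 N (tension)
  F[4-6] = +884.3816 N (tension)
  F[5-6] = -3717.7673 N (compression)
  Rx@0 = -2638.0900 N
  Ry@0 = -1497.0574 N
  Ry@6 = +3611.0474 N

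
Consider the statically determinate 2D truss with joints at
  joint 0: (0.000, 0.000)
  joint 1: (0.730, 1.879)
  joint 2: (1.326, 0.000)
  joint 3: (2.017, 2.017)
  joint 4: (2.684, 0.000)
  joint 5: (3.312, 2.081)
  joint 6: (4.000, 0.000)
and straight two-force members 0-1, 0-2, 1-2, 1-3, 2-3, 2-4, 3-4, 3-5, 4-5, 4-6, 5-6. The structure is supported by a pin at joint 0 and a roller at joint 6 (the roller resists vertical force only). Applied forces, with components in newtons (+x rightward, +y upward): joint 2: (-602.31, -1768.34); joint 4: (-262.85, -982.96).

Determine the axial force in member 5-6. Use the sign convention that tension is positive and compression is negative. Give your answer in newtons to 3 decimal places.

-1312.089

N=7 nodes, M=11 members, R=3 reactions → 2N=14, M+R=14
member 0 (0-1): L=2.0158, (cx,cy)=(0.3621,0.9321)
member 1 (0-2): L=1.3260, (cx,cy)=(1.0000,0.0000)
member 2 (1-2): L=1.9713, (cx,cy)=(0.3023,-0.9532)
member 3 (1-3): L=1.2944, (cx,cy)=(0.9943,0.1066)
member 4 (2-3): L=2.1321, (cx,cy)=(0.3241,0.9460)
member 5 (2-4): L=1.3580, (cx,cy)=(1.0000,0.0000)
member 6 (3-4): L=2.1244, (cx,cy)=(0.3140,-0.9494)
member 7 (3-5): L=1.2966, (cx,cy)=(0.9988,0.0494)
member 8 (4-5): L=2.1737, (cx,cy)=(0.2889,0.9574)
member 9 (4-6): L=1.3160, (cx,cy)=(1.0000,0.0000)
member 10 (5-6): L=2.1918, (cx,cy)=(0.3139,-0.9495)
solve A·x = −loads:
  F[0-1] = -1615.1569 N (compression)
  F[0-2] = -280.2551 N (compression)
  F[1-2] = +1463.8656 N (tension)
  F[1-3] = -1033.3873 N (compression)
  F[2-3] = +394.2663 N (tension)
  F[2-4] = +636.8671 N (tension)
  F[3-4] = -318.4368 N (compression)
  F[3-5] = -800.7143 N (compression)
  F[4-5] = +1342.5454 N (tension)
  F[4-6] = +411.8647 N (tension)
  F[5-6] = -1312.0890 N (compression)
  Rx@0 = +865.1600 N
  Ry@0 = +1505.5291 N
  Ry@6 = +1245.7709 N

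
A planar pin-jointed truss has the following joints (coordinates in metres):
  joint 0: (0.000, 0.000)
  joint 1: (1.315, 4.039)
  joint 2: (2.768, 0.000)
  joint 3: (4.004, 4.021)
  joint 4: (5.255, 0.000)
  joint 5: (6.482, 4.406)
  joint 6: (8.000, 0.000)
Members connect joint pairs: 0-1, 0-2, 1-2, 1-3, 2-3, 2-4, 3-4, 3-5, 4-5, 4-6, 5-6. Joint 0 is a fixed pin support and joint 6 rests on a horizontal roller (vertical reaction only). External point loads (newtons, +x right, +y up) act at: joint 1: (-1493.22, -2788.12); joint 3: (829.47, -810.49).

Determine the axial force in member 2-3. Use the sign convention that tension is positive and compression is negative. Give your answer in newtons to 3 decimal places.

N=7 nodes, M=11 members, R=3 reactions → 2N=14, M+R=14
member 0 (0-1): L=4.2477, (cx,cy)=(0.3096,0.9509)
member 1 (0-2): L=2.7680, (cx,cy)=(1.0000,0.0000)
member 2 (1-2): L=4.2924, (cx,cy)=(0.3385,-0.9410)
member 3 (1-3): L=2.6891, (cx,cy)=(1.0000,-0.0067)
member 4 (2-3): L=4.2067, (cx,cy)=(0.2938,0.9559)
member 5 (2-4): L=2.4870, (cx,cy)=(1.0000,0.0000)
member 6 (3-4): L=4.2111, (cx,cy)=(0.2971,-0.9549)
member 7 (3-5): L=2.5077, (cx,cy)=(0.9881,0.1535)
member 8 (4-5): L=4.5737, (cx,cy)=(0.2683,0.9633)
member 9 (4-6): L=2.7450, (cx,cy)=(1.0000,0.0000)
member 10 (5-6): L=4.6602, (cx,cy)=(0.3257,-0.9455)
solve A·x = −loads:
  F[0-1] = -3230.3362 N (compression)
  F[0-2] = +336.3010 N (tension)
  F[1-2] = +298.5179 N (tension)
  F[1-3] = +392.1280 N (tension)
  F[2-3] = -293.8657 N (compression)
  F[2-4] = +523.6940 N (tension)
  F[3-4] = -607.7212 N (compression)
  F[3-5] = -347.2745 N (compression)
  F[4-5] = +602.3672 N (tension)
  F[4-6] = +181.5572 N (tension)
  F[5-6] = -557.3695 N (compression)
  Rx@0 = +663.7500 N
  Ry@0 = +3071.6396 N
  Ry@6 = +526.9704 N

-293.866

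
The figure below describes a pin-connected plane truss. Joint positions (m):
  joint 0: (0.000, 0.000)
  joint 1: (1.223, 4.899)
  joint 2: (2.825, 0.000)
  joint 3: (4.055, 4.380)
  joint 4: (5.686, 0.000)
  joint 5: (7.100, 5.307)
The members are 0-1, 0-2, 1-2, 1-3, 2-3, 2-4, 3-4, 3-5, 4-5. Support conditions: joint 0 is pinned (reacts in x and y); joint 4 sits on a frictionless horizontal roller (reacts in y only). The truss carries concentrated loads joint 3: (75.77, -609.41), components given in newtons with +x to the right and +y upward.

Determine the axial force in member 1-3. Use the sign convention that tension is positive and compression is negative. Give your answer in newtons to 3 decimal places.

-72.615

N=6 nodes, M=9 members, R=3 reactions → 2N=12, M+R=12
member 0 (0-1): L=5.0493, (cx,cy)=(0.2422,0.9702)
member 1 (0-2): L=2.8250, (cx,cy)=(1.0000,0.0000)
member 2 (1-2): L=5.1543, (cx,cy)=(0.3108,-0.9505)
member 3 (1-3): L=2.8792, (cx,cy)=(0.9836,-0.1803)
member 4 (2-3): L=4.5494, (cx,cy)=(0.2704,0.9628)
member 5 (2-4): L=2.8610, (cx,cy)=(1.0000,0.0000)
member 6 (3-4): L=4.6738, (cx,cy)=(0.3490,-0.9371)
member 7 (3-5): L=3.1830, (cx,cy)=(0.9567,0.2912)
member 8 (4-5): L=5.4921, (cx,cy)=(0.2575,0.9663)
solve A·x = −loads:
  F[0-1] = -120.0130 N (compression)
  F[0-2] = +104.8383 N (tension)
  F[1-2] = +136.2786 N (tension)
  F[1-3] = -72.6145 N (compression)
  F[2-3] = -134.5395 N (compression)
  F[2-4] = +183.5696 N (tension)
  F[3-4] = -526.0396 N (compression)
  F[3-5] = -0.0000 N (tension)
  F[4-5] = -0.0000 N (tension)
  Rx@0 = -75.7700 N
  Ry@0 = +116.4395 N
  Ry@4 = +492.9705 N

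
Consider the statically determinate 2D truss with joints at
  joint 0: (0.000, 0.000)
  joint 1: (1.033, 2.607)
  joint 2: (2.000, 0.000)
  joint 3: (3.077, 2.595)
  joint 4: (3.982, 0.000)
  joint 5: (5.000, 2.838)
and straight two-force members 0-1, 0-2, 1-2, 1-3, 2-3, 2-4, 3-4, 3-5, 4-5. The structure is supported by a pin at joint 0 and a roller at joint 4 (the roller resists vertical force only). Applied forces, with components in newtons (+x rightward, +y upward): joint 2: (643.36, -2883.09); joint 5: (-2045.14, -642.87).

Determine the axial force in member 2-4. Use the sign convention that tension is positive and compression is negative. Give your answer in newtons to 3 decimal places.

-6.688

N=6 nodes, M=9 members, R=3 reactions → 2N=12, M+R=12
member 0 (0-1): L=2.8042, (cx,cy)=(0.3684,0.9297)
member 1 (0-2): L=2.0000, (cx,cy)=(1.0000,0.0000)
member 2 (1-2): L=2.7806, (cx,cy)=(0.3478,-0.9376)
member 3 (1-3): L=2.0440, (cx,cy)=(1.0000,-0.0059)
member 4 (2-3): L=2.8096, (cx,cy)=(0.3833,0.9236)
member 5 (2-4): L=1.9820, (cx,cy)=(1.0000,0.0000)
member 6 (3-4): L=2.7483, (cx,cy)=(0.3293,-0.9442)
member 7 (3-5): L=1.9383, (cx,cy)=(0.9921,0.1254)
member 8 (4-5): L=3.0151, (cx,cy)=(0.3376,0.9413)
solve A·x = −loads:
  F[0-1] = -2934.6375 N (compression)
  F[0-2] = -320.7300 N (compression)
  F[1-2] = +2923.0369 N (tension)
  F[1-3] = -2097.6340 N (compression)
  F[2-3] = +154.2969 N (tension)
  F[2-4] = -6.6881 N (compression)
  F[3-4] = -418.3389 N (compression)
  F[3-5] = -1915.8094 N (compression)
  F[4-5] = -427.8116 N (compression)
  Rx@0 = +1401.7800 N
  Ry@0 = +2728.2647 N
  Ry@4 = +797.6953 N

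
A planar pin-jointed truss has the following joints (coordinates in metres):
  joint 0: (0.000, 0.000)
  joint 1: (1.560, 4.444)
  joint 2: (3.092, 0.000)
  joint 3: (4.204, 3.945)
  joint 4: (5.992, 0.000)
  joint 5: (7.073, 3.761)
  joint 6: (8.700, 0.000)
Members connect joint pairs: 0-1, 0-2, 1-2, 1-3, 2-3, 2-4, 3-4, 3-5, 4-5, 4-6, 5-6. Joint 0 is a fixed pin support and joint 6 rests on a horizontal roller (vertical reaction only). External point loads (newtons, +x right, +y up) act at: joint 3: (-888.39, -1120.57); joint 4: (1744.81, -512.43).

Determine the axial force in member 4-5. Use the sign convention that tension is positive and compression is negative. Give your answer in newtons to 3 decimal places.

488.281

N=7 nodes, M=11 members, R=3 reactions → 2N=14, M+R=14
member 0 (0-1): L=4.7099, (cx,cy)=(0.3312,0.9436)
member 1 (0-2): L=3.0920, (cx,cy)=(1.0000,0.0000)
member 2 (1-2): L=4.7007, (cx,cy)=(0.3259,-0.9454)
member 3 (1-3): L=2.6907, (cx,cy)=(0.9827,-0.1855)
member 4 (2-3): L=4.0987, (cx,cy)=(0.2713,0.9625)
member 5 (2-4): L=2.9000, (cx,cy)=(1.0000,0.0000)
member 6 (3-4): L=4.3313, (cx,cy)=(0.4128,-0.9108)
member 7 (3-5): L=2.8749, (cx,cy)=(0.9979,-0.0640)
member 8 (4-5): L=3.9133, (cx,cy)=(0.2762,0.9611)
member 9 (4-6): L=2.7080, (cx,cy)=(1.0000,0.0000)
member 10 (5-6): L=4.0978, (cx,cy)=(0.3970,-0.9178)
solve A·x = −loads:
  F[0-1] = -1209.7143 N (compression)
  F[0-2] = +1257.1020 N (tension)
  F[1-2] = +1376.9237 N (tension)
  F[1-3] = -864.4336 N (compression)
  F[2-3] = -1352.4698 N (compression)
  F[2-4] = +2072.7881 N (tension)
  F[3-4] = +47.3738 N (tension)
  F[3-5] = -348.2485 N (compression)
  F[4-5] = +488.2808 N (tension)
  F[4-6] = +212.6520 N (tension)
  F[5-6] = -535.5949 N (compression)
  Rx@0 = -856.4200 N
  Ry@0 = +1141.4301 N
  Ry@6 = +491.5699 N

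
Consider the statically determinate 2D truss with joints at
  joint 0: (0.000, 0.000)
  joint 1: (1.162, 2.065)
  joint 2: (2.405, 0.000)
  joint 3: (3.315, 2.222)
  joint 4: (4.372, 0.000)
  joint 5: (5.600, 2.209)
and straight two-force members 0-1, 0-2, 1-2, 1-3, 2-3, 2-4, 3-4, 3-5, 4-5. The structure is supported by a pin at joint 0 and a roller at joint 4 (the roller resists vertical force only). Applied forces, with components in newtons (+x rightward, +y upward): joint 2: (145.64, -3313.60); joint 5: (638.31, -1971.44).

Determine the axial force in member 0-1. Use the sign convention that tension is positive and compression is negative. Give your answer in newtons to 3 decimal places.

N=6 nodes, M=9 members, R=3 reactions → 2N=12, M+R=12
member 0 (0-1): L=2.3695, (cx,cy)=(0.4904,0.8715)
member 1 (0-2): L=2.4050, (cx,cy)=(1.0000,0.0000)
member 2 (1-2): L=2.4102, (cx,cy)=(0.5157,-0.8568)
member 3 (1-3): L=2.1587, (cx,cy)=(0.9974,0.0727)
member 4 (2-3): L=2.4011, (cx,cy)=(0.3790,0.9254)
member 5 (2-4): L=1.9670, (cx,cy)=(1.0000,0.0000)
member 6 (3-4): L=2.4606, (cx,cy)=(0.4296,-0.9030)
member 7 (3-5): L=2.2850, (cx,cy)=(1.0000,-0.0057)
member 8 (4-5): L=2.5274, (cx,cy)=(0.4859,0.8740)
solve A·x = −loads:
  F[0-1] = -705.1882 N (compression)
  F[0-2] = +1129.7753 N (tension)
  F[1-2] = +658.9591 N (tension)
  F[1-3] = -687.4813 N (compression)
  F[2-3] = +2970.6371 N (tension)
  F[2-4] = +198.1302 N (tension)
  F[3-4] = -2999.7417 N (compression)
  F[3-5] = +1728.8089 N (tension)
  F[4-5] = -2244.3304 N (compression)
  Rx@0 = -783.9500 N
  Ry@0 = +614.5691 N
  Ry@4 = +4670.4709 N

-705.188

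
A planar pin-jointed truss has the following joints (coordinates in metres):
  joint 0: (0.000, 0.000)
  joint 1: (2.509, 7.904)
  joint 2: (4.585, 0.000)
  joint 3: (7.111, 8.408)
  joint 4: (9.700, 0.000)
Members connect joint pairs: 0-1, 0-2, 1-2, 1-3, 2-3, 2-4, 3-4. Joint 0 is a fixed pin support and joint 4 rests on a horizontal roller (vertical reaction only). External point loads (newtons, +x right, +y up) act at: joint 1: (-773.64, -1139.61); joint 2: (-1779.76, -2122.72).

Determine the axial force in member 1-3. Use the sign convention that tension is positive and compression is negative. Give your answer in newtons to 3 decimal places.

N=5 nodes, M=7 members, R=3 reactions → 2N=10, M+R=10
member 0 (0-1): L=8.2927, (cx,cy)=(0.3026,0.9531)
member 1 (0-2): L=4.5850, (cx,cy)=(1.0000,0.0000)
member 2 (1-2): L=8.1721, (cx,cy)=(0.2540,-0.9672)
member 3 (1-3): L=4.6295, (cx,cy)=(0.9941,0.1089)
member 4 (2-3): L=8.7792, (cx,cy)=(0.2877,0.9577)
member 5 (2-4): L=5.1150, (cx,cy)=(1.0000,0.0000)
member 6 (3-4): L=8.7976, (cx,cy)=(0.2943,-0.9557)
solve A·x = −loads:
  F[0-1] = -2722.1718 N (compression)
  F[0-2] = -1729.7892 N (compression)
  F[1-2] = +1456.7650 N (tension)
  F[1-3] = -422.5524 N (compression)
  F[2-3] = +745.2589 N (tension)
  F[2-4] = +205.6120 N (tension)
  F[3-4] = -698.6818 N (compression)
  Rx@0 = +2553.4000 N
  Ry@0 = +2594.5875 N
  Ry@4 = +667.7425 N

-422.552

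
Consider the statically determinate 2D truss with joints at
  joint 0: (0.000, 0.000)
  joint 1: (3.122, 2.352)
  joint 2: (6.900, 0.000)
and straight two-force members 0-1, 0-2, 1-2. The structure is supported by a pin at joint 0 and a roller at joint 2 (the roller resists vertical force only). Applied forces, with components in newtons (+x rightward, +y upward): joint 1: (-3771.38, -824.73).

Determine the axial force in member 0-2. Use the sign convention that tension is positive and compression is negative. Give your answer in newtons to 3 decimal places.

N=3 nodes, M=3 members, R=3 reactions → 2N=6, M+R=6
member 0 (0-1): L=3.9088, (cx,cy)=(0.7987,0.6017)
member 1 (0-2): L=6.9000, (cx,cy)=(1.0000,0.0000)
member 2 (1-2): L=4.4503, (cx,cy)=(0.8489,-0.5285)
solve A·x = −loads:
  F[0-1] = -2886.9317 N (compression)
  F[0-2] = -1465.5624 N (compression)
  F[1-2] = +1726.3619 N (tension)
  Rx@0 = +3771.3800 N
  Ry@0 = +1737.1182 N
  Ry@2 = -912.3882 N

-1465.562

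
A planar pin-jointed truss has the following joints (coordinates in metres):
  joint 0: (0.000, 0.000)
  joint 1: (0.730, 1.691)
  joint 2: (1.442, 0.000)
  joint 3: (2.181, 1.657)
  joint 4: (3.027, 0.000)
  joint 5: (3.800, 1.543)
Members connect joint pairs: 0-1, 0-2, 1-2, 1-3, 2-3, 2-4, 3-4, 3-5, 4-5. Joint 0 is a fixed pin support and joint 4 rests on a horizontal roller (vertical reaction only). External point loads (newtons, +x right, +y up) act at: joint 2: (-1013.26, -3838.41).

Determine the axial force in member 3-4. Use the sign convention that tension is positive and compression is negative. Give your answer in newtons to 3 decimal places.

-2053.078

N=6 nodes, M=9 members, R=3 reactions → 2N=12, M+R=12
member 0 (0-1): L=1.8418, (cx,cy)=(0.3963,0.9181)
member 1 (0-2): L=1.4420, (cx,cy)=(1.0000,0.0000)
member 2 (1-2): L=1.8348, (cx,cy)=(0.3881,-0.9216)
member 3 (1-3): L=1.4514, (cx,cy)=(0.9997,-0.0234)
member 4 (2-3): L=1.8143, (cx,cy)=(0.4073,0.9133)
member 5 (2-4): L=1.5850, (cx,cy)=(1.0000,0.0000)
member 6 (3-4): L=1.8605, (cx,cy)=(0.4547,-0.8906)
member 7 (3-5): L=1.6230, (cx,cy)=(0.9975,-0.0702)
member 8 (4-5): L=1.7258, (cx,cy)=(0.4479,0.8941)
solve A·x = −loads:
  F[0-1] = -2189.1570 N (compression)
  F[0-2] = -145.6042 N (compression)
  F[1-2] = +2224.7757 N (tension)
  F[1-3] = -1731.4707 N (compression)
  F[2-3] = +1957.7372 N (tension)
  F[2-4] = +933.5811 N (tension)
  F[3-4] = -2053.0777 N (compression)
  F[3-5] = +0.0000 N (tension)
  F[4-5] = -0.0000 N (compression)
  Rx@0 = +1013.2600 N
  Ry@0 = +2009.8711 N
  Ry@4 = +1828.5389 N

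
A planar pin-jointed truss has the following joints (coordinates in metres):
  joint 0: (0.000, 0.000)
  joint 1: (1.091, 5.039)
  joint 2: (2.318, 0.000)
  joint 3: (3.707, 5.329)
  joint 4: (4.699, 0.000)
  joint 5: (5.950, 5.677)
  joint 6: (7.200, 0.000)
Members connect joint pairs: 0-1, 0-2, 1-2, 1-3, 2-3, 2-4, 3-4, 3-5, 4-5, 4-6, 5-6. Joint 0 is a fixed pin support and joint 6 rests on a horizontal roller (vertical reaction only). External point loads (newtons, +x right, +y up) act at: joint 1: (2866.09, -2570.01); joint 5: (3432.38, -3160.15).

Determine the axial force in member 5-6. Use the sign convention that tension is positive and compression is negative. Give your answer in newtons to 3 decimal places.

-7897.904

N=7 nodes, M=11 members, R=3 reactions → 2N=14, M+R=14
member 0 (0-1): L=5.1558, (cx,cy)=(0.2116,0.9774)
member 1 (0-2): L=2.3180, (cx,cy)=(1.0000,0.0000)
member 2 (1-2): L=5.1862, (cx,cy)=(0.2366,-0.9716)
member 3 (1-3): L=2.6320, (cx,cy)=(0.9939,0.1102)
member 4 (2-3): L=5.5070, (cx,cy)=(0.2522,0.9677)
member 5 (2-4): L=2.3810, (cx,cy)=(1.0000,0.0000)
member 6 (3-4): L=5.4205, (cx,cy)=(0.1830,-0.9831)
member 7 (3-5): L=2.2698, (cx,cy)=(0.9882,0.1533)
member 8 (4-5): L=5.8132, (cx,cy)=(0.2152,0.9766)
member 9 (4-6): L=2.5010, (cx,cy)=(1.0000,0.0000)
member 10 (5-6): L=5.8130, (cx,cy)=(0.2150,-0.9766)
solve A·x = −loads:
  F[0-1] = +2028.9279 N (tension)
  F[0-2] = +5869.1322 N (tension)
  F[1-2] = -4833.5745 N (compression)
  F[1-3] = -1301.1095 N (compression)
  F[2-3] = +4853.2591 N (tension)
  F[2-4] = +3501.4675 N (tension)
  F[3-4] = -4511.8025 N (compression)
  F[3-5] = +765.6580 N (tension)
  F[4-5] = +4542.0245 N (tension)
  F[4-6] = +1698.3314 N (tension)
  F[5-6] = -7897.9041 N (compression)
  Rx@0 = -6298.4700 N
  Ry@0 = -1982.9820 N
  Ry@6 = +7713.1420 N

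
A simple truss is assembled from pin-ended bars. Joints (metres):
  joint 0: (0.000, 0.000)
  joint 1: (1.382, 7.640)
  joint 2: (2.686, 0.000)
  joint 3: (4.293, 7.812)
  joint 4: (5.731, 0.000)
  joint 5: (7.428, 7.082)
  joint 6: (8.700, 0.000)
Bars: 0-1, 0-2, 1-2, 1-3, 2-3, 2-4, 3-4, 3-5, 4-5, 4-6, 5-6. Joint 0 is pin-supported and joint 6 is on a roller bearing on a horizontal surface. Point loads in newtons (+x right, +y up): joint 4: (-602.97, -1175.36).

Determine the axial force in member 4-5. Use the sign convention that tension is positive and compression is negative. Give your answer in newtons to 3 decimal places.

722.555

N=7 nodes, M=11 members, R=3 reactions → 2N=14, M+R=14
member 0 (0-1): L=7.7640, (cx,cy)=(0.1780,0.9840)
member 1 (0-2): L=2.6860, (cx,cy)=(1.0000,0.0000)
member 2 (1-2): L=7.7505, (cx,cy)=(0.1682,-0.9857)
member 3 (1-3): L=2.9161, (cx,cy)=(0.9983,0.0590)
member 4 (2-3): L=7.9756, (cx,cy)=(0.2015,0.9795)
member 5 (2-4): L=3.0450, (cx,cy)=(1.0000,0.0000)
member 6 (3-4): L=7.9432, (cx,cy)=(0.1810,-0.9835)
member 7 (3-5): L=3.2189, (cx,cy)=(0.9739,-0.2268)
member 8 (4-5): L=7.2825, (cx,cy)=(0.2330,0.9725)
member 9 (4-6): L=2.9690, (cx,cy)=(1.0000,0.0000)
member 10 (5-6): L=7.1953, (cx,cy)=(0.1768,-0.9843)
solve A·x = −loads:
  F[0-1] = -407.6180 N (compression)
  F[0-2] = -530.4135 N (compression)
  F[1-2] = +398.5407 N (tension)
  F[1-3] = -139.8535 N (compression)
  F[2-3] = -401.0855 N (compression)
  F[2-4] = -382.5452 N (compression)
  F[3-4] = +480.6383 N (tension)
  F[3-5] = -315.6616 N (compression)
  F[4-5] = +722.5547 N (tension)
  F[4-6] = +139.0635 N (tension)
  F[5-6] = -786.6410 N (compression)
  Rx@0 = +602.9700 N
  Ry@0 = +401.1085 N
  Ry@6 = +774.2515 N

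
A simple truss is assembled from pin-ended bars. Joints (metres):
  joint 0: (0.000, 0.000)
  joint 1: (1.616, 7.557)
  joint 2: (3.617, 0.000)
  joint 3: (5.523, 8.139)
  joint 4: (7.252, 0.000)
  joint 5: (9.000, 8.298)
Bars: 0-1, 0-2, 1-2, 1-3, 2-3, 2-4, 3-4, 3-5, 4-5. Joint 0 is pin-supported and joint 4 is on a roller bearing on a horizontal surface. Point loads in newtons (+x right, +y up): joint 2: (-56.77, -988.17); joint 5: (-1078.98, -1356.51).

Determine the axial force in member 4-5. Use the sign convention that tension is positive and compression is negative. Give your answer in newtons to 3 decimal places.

N=6 nodes, M=9 members, R=3 reactions → 2N=12, M+R=12
member 0 (0-1): L=7.7279, (cx,cy)=(0.2091,0.9779)
member 1 (0-2): L=3.6170, (cx,cy)=(1.0000,0.0000)
member 2 (1-2): L=7.8174, (cx,cy)=(0.2560,-0.9667)
member 3 (1-3): L=3.9501, (cx,cy)=(0.9891,0.1473)
member 4 (2-3): L=8.3592, (cx,cy)=(0.2280,0.9737)
member 5 (2-4): L=3.6350, (cx,cy)=(1.0000,0.0000)
member 6 (3-4): L=8.3206, (cx,cy)=(0.2078,-0.9782)
member 7 (3-5): L=3.4806, (cx,cy)=(0.9990,0.0457)
member 8 (4-5): L=8.4801, (cx,cy)=(0.2061,0.9785)
solve A·x = −loads:
  F[0-1] = -1434.6688 N (compression)
  F[0-2] = -835.7411 N (compression)
  F[1-2] = +1351.7507 N (tension)
  F[1-3] = -653.1399 N (compression)
  F[2-3] = -327.1662 N (compression)
  F[2-4] = -358.3704 N (compression)
  F[3-4] = +386.5923 N (tension)
  F[3-5] = -801.7793 N (compression)
  F[4-5] = -1348.8505 N (compression)
  Rx@0 = +1135.7500 N
  Ry@0 = +1402.9502 N
  Ry@4 = +941.7298 N

-1348.851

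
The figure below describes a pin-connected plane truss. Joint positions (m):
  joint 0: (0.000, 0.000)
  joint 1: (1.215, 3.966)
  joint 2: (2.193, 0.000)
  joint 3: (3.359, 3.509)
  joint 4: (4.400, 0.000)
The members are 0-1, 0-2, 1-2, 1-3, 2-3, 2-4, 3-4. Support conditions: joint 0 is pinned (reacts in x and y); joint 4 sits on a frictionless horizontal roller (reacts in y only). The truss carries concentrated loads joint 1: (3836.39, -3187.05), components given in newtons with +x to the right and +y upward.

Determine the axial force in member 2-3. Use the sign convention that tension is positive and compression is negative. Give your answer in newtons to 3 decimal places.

3998.963

N=5 nodes, M=7 members, R=3 reactions → 2N=10, M+R=10
member 0 (0-1): L=4.1479, (cx,cy)=(0.2929,0.9561)
member 1 (0-2): L=2.1930, (cx,cy)=(1.0000,0.0000)
member 2 (1-2): L=4.0848, (cx,cy)=(0.2394,-0.9709)
member 3 (1-3): L=2.1922, (cx,cy)=(0.9780,-0.2085)
member 4 (2-3): L=3.6977, (cx,cy)=(0.3153,0.9490)
member 5 (2-4): L=2.2070, (cx,cy)=(1.0000,0.0000)
member 6 (3-4): L=3.6602, (cx,cy)=(0.2844,-0.9587)
solve A·x = −loads:
  F[0-1] = +1203.7937 N (tension)
  F[0-2] = +3483.7787 N (tension)
  F[1-2] = -3908.6187 N (compression)
  F[1-3] = -2605.2015 N (compression)
  F[2-3] = +3998.9627 N (tension)
  F[2-4] = +1286.9486 N (tension)
  F[3-4] = -4524.9146 N (compression)
  Rx@0 = -3836.3900 N
  Ry@0 = -1150.9928 N
  Ry@4 = +4338.0428 N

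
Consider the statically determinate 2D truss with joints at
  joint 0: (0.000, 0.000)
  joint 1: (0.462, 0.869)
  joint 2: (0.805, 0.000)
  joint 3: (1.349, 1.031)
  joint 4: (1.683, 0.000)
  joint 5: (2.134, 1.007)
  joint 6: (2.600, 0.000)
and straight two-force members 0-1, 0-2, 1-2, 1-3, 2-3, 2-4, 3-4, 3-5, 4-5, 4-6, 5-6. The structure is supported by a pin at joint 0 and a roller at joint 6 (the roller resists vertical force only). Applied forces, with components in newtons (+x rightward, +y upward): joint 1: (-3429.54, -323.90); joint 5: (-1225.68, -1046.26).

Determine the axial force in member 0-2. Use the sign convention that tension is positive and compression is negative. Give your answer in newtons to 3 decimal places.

-3552.140

N=7 nodes, M=11 members, R=3 reactions → 2N=14, M+R=14
member 0 (0-1): L=0.9842, (cx,cy)=(0.4694,0.8830)
member 1 (0-2): L=0.8050, (cx,cy)=(1.0000,0.0000)
member 2 (1-2): L=0.9342, (cx,cy)=(0.3671,-0.9302)
member 3 (1-3): L=0.9017, (cx,cy)=(0.9837,0.1797)
member 4 (2-3): L=1.1657, (cx,cy)=(0.4667,0.8844)
member 5 (2-4): L=0.8780, (cx,cy)=(1.0000,0.0000)
member 6 (3-4): L=1.0838, (cx,cy)=(0.3082,-0.9513)
member 7 (3-5): L=0.7854, (cx,cy)=(0.9995,-0.0306)
member 8 (4-5): L=1.1034, (cx,cy)=(0.4087,0.9126)
member 9 (4-6): L=0.9170, (cx,cy)=(1.0000,0.0000)
member 10 (5-6): L=1.1096, (cx,cy)=(0.4200,-0.9075)
solve A·x = −loads:
  F[0-1] = -2349.8400 N (compression)
  F[0-2] = -3552.1402 N (compression)
  F[1-2] = +2181.9087 N (tension)
  F[1-3] = +1550.6218 N (tension)
  F[2-3] = -2294.7274 N (compression)
  F[2-4] = -1680.1996 N (compression)
  F[3-4] = +1844.1863 N (tension)
  F[3-5] = -113.8911 N (compression)
  F[4-5] = -1922.3386 N (compression)
  F[4-6] = -326.0984 N (compression)
  F[5-6] = +776.4759 N (tension)
  Rx@0 = +4655.2200 N
  Ry@0 = +2074.8405 N
  Ry@6 = -704.6805 N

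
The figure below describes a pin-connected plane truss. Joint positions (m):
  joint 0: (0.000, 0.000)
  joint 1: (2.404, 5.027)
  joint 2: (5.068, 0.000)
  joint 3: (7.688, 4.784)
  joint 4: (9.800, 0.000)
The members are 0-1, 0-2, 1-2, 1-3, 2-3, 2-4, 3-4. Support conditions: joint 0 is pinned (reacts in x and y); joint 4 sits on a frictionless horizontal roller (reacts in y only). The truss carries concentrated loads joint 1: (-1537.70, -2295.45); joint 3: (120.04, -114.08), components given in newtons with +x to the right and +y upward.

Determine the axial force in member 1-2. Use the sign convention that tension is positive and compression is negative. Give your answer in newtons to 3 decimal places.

203.764

N=5 nodes, M=7 members, R=3 reactions → 2N=10, M+R=10
member 0 (0-1): L=5.5722, (cx,cy)=(0.4314,0.9021)
member 1 (0-2): L=5.0680, (cx,cy)=(1.0000,0.0000)
member 2 (1-2): L=5.6893, (cx,cy)=(0.4683,-0.8836)
member 3 (1-3): L=5.2896, (cx,cy)=(0.9989,-0.0459)
member 4 (2-3): L=5.4545, (cx,cy)=(0.4803,0.8771)
member 5 (2-4): L=4.7320, (cx,cy)=(1.0000,0.0000)
member 6 (3-4): L=5.2295, (cx,cy)=(0.4039,-0.9148)
solve A·x = −loads:
  F[0-1] = -2756.8889 N (compression)
  F[0-2] = -228.2727 N (compression)
  F[1-2] = +203.7645 N (tension)
  F[1-3] = +253.1670 N (tension)
  F[2-3] = -205.2778 N (compression)
  F[2-4] = -34.2563 N (compression)
  F[3-4] = +84.8209 N (tension)
  Rx@0 = +1417.6600 N
  Ry@0 = +2487.1257 N
  Ry@4 = -77.5957 N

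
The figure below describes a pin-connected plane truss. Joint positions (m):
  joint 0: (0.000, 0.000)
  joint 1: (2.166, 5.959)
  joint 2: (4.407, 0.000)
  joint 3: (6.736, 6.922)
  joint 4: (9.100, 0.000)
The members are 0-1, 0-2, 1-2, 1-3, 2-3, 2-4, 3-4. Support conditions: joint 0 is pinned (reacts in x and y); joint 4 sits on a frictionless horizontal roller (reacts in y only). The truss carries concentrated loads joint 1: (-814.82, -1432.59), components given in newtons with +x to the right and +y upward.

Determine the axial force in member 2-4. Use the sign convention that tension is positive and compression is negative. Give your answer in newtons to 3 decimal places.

-65.772

N=5 nodes, M=7 members, R=3 reactions → 2N=10, M+R=10
member 0 (0-1): L=6.3404, (cx,cy)=(0.3416,0.9398)
member 1 (0-2): L=4.4070, (cx,cy)=(1.0000,0.0000)
member 2 (1-2): L=6.3665, (cx,cy)=(0.3520,-0.9360)
member 3 (1-3): L=4.6704, (cx,cy)=(0.9785,0.2062)
member 4 (2-3): L=7.3033, (cx,cy)=(0.3189,0.9478)
member 5 (2-4): L=4.6930, (cx,cy)=(1.0000,0.0000)
member 6 (3-4): L=7.3145, (cx,cy)=(0.3232,-0.9463)
solve A·x = −loads:
  F[0-1] = -1729.2048 N (compression)
  F[0-2] = -224.0952 N (compression)
  F[1-2] = +237.3915 N (tension)
  F[1-3] = +143.6194 N (tension)
  F[2-3] = -234.4385 N (compression)
  F[2-4] = -65.7715 N (compression)
  F[3-4] = +203.5063 N (tension)
  Rx@0 = +814.8200 N
  Ry@0 = +1625.1749 N
  Ry@4 = -192.5849 N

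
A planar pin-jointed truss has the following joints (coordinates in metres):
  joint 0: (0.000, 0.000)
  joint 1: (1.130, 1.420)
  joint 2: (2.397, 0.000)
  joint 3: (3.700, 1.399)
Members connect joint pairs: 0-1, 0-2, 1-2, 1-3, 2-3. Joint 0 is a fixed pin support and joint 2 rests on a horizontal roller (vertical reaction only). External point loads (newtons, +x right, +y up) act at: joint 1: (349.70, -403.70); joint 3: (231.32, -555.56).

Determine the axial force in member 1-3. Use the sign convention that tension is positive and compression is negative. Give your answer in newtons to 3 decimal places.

743.127

N=4 nodes, M=5 members, R=3 reactions → 2N=8, M+R=8
member 0 (0-1): L=1.8147, (cx,cy)=(0.6227,0.7825)
member 1 (0-2): L=2.3970, (cx,cy)=(1.0000,0.0000)
member 2 (1-2): L=1.9031, (cx,cy)=(0.6658,-0.7462)
member 3 (1-3): L=2.5701, (cx,cy)=(1.0000,-0.0082)
member 4 (2-3): L=1.9118, (cx,cy)=(0.6816,0.7318)
solve A·x = −loads:
  F[0-1] = +550.5418 N (tension)
  F[0-2] = +238.2103 N (tension)
  F[1-2] = -1126.5116 N (compression)
  F[1-3] = +743.1267 N (tension)
  F[2-3] = -750.9046 N (compression)
  Rx@0 = -581.0200 N
  Ry@0 = -430.7874 N
  Ry@2 = +1390.0474 N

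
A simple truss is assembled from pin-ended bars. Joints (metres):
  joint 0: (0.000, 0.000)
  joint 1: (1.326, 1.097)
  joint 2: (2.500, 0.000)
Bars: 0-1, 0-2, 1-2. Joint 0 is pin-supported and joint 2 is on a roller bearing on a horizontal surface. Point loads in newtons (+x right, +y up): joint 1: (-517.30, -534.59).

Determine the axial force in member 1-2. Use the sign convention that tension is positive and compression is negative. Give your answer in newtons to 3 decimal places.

N=3 nodes, M=3 members, R=3 reactions → 2N=6, M+R=6
member 0 (0-1): L=1.7210, (cx,cy)=(0.7705,0.6374)
member 1 (0-2): L=2.5000, (cx,cy)=(1.0000,0.0000)
member 2 (1-2): L=1.6068, (cx,cy)=(0.7307,-0.6827)
solve A·x = −loads:
  F[0-1] = -749.9326 N (compression)
  F[0-2] = +60.5250 N (tension)
  F[1-2] = -82.8358 N (compression)
  Rx@0 = +517.3000 N
  Ry@0 = +478.0347 N
  Ry@2 = +56.5553 N

-82.836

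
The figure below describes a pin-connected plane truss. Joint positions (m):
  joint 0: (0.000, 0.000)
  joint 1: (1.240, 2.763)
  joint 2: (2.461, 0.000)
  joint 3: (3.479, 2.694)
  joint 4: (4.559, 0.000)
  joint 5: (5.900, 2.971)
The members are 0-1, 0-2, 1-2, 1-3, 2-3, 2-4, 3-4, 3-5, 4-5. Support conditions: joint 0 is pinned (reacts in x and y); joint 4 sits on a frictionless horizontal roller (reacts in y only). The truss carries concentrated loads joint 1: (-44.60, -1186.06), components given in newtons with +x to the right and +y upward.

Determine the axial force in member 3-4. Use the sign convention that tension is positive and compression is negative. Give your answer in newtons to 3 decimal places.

-318.432

N=6 nodes, M=9 members, R=3 reactions → 2N=12, M+R=12
member 0 (0-1): L=3.0285, (cx,cy)=(0.4094,0.9123)
member 1 (0-2): L=2.4610, (cx,cy)=(1.0000,0.0000)
member 2 (1-2): L=3.0208, (cx,cy)=(0.4042,-0.9147)
member 3 (1-3): L=2.2401, (cx,cy)=(0.9995,-0.0308)
member 4 (2-3): L=2.8799, (cx,cy)=(0.3535,0.9354)
member 5 (2-4): L=2.0980, (cx,cy)=(1.0000,0.0000)
member 6 (3-4): L=2.9024, (cx,cy)=(0.3721,-0.9282)
member 7 (3-5): L=2.4368, (cx,cy)=(0.9935,0.1137)
member 8 (4-5): L=3.2596, (cx,cy)=(0.4114,0.9115)
solve A·x = −loads:
  F[0-1] = -976.0605 N (compression)
  F[0-2] = +355.0427 N (tension)
  F[1-2] = -315.4735 N (compression)
  F[1-3] = -227.6355 N (compression)
  F[2-3] = +308.4683 N (tension)
  F[2-4] = +118.4896 N (tension)
  F[3-4] = -318.4320 N (compression)
  F[3-5] = +0.0000 N (tension)
  F[4-5] = -0.0000 N (compression)
  Rx@0 = +44.6000 N
  Ry@0 = +890.4942 N
  Ry@4 = +295.5658 N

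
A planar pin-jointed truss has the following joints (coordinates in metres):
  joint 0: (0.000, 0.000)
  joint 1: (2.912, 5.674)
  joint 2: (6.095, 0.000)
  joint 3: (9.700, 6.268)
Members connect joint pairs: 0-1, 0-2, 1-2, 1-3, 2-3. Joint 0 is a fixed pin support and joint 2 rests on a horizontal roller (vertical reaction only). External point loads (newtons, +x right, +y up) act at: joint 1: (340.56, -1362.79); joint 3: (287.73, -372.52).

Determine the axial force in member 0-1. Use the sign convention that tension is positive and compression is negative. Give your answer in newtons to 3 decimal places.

136.652

N=4 nodes, M=5 members, R=3 reactions → 2N=8, M+R=8
member 0 (0-1): L=6.3776, (cx,cy)=(0.4566,0.8897)
member 1 (0-2): L=6.0950, (cx,cy)=(1.0000,0.0000)
member 2 (1-2): L=6.5058, (cx,cy)=(0.4893,-0.8721)
member 3 (1-3): L=6.8139, (cx,cy)=(0.9962,0.0872)
member 4 (2-3): L=7.2308, (cx,cy)=(0.4986,0.8669)
solve A·x = −loads:
  F[0-1] = +136.6519 N (tension)
  F[0-2] = +565.8952 N (tension)
  F[1-2] = -1648.9417 N (compression)
  F[1-3] = +530.6058 N (tension)
  F[2-3] = -483.0985 N (compression)
  Rx@0 = -628.2900 N
  Ry@0 = -121.5756 N
  Ry@2 = +1856.8856 N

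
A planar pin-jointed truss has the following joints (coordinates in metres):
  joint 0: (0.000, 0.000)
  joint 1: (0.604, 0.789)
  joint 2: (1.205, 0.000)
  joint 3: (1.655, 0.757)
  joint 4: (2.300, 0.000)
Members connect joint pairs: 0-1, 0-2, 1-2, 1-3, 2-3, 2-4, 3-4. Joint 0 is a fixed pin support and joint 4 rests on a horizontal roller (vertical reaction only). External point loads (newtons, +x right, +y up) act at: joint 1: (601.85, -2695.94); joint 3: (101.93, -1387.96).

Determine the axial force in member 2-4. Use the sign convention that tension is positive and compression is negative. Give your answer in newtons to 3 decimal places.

N=5 nodes, M=7 members, R=3 reactions → 2N=10, M+R=10
member 0 (0-1): L=0.9936, (cx,cy)=(0.6079,0.7940)
member 1 (0-2): L=1.2050, (cx,cy)=(1.0000,0.0000)
member 2 (1-2): L=0.9918, (cx,cy)=(0.6060,-0.7955)
member 3 (1-3): L=1.0515, (cx,cy)=(0.9995,-0.0304)
member 4 (2-3): L=0.8807, (cx,cy)=(0.5110,0.8596)
member 5 (2-4): L=1.0950, (cx,cy)=(1.0000,0.0000)
member 6 (3-4): L=0.9945, (cx,cy)=(0.6486,-0.7612)
solve A·x = −loads:
  F[0-1] = -2691.5225 N (compression)
  F[0-2] = +2339.8514 N (tension)
  F[1-2] = -631.3810 N (compression)
  F[1-3] = -1856.1946 N (compression)
  F[2-3] = +584.3069 N (tension)
  F[2-4] = +1658.6929 N (tension)
  F[3-4] = -2557.5296 N (compression)
  Rx@0 = -703.7800 N
  Ry@0 = +2137.1860 N
  Ry@4 = +1946.7140 N

1658.693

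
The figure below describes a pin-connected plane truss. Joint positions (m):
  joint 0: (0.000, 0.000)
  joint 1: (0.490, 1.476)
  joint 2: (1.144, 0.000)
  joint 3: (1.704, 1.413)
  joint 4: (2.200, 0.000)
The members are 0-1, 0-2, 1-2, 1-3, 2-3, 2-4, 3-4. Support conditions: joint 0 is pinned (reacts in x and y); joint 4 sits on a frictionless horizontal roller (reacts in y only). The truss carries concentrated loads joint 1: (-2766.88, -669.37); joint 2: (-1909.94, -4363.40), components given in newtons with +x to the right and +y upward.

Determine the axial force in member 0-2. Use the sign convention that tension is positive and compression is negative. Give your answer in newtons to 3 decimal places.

-3192.532

N=5 nodes, M=7 members, R=3 reactions → 2N=10, M+R=10
member 0 (0-1): L=1.5552, (cx,cy)=(0.3151,0.9491)
member 1 (0-2): L=1.1440, (cx,cy)=(1.0000,0.0000)
member 2 (1-2): L=1.6144, (cx,cy)=(0.4051,-0.9143)
member 3 (1-3): L=1.2156, (cx,cy)=(0.9987,-0.0518)
member 4 (2-3): L=1.5199, (cx,cy)=(0.3684,0.9297)
member 5 (2-4): L=1.0560, (cx,cy)=(1.0000,0.0000)
member 6 (3-4): L=1.4975, (cx,cy)=(0.3312,-0.9436)
solve A·x = −loads:
  F[0-1] = -4710.9777 N (compression)
  F[0-2] = -3192.5317 N (compression)
  F[1-2] = +4181.4929 N (tension)
  F[1-3] = -411.9001 N (compression)
  F[2-3] = +581.2750 N (tension)
  F[2-4] = +197.1819 N (tension)
  F[3-4] = -595.3330 N (compression)
  Rx@0 = +4676.8200 N
  Ry@0 = +4471.0400 N
  Ry@4 = +561.7300 N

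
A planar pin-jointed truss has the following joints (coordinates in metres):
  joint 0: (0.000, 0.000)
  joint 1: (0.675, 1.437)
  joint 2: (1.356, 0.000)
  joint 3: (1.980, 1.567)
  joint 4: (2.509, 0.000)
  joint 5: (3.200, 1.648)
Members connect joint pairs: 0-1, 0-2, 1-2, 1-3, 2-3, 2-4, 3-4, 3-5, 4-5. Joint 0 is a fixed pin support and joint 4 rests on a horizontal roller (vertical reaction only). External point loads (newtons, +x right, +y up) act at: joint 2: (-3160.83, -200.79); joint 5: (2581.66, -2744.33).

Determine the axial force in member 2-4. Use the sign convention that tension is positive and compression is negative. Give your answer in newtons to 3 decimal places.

N=6 nodes, M=9 members, R=3 reactions → 2N=12, M+R=12
member 0 (0-1): L=1.5876, (cx,cy)=(0.4252,0.9051)
member 1 (0-2): L=1.3560, (cx,cy)=(1.0000,0.0000)
member 2 (1-2): L=1.5902, (cx,cy)=(0.4282,-0.9037)
member 3 (1-3): L=1.3115, (cx,cy)=(0.9951,0.0991)
member 4 (2-3): L=1.6867, (cx,cy)=(0.3700,0.9290)
member 5 (2-4): L=1.1530, (cx,cy)=(1.0000,0.0000)
member 6 (3-4): L=1.6539, (cx,cy)=(0.3199,-0.9475)
member 7 (3-5): L=1.2227, (cx,cy)=(0.9978,0.0662)
member 8 (4-5): L=1.7870, (cx,cy)=(0.3867,0.9222)
solve A·x = −loads:
  F[0-1] = +2606.5825 N (tension)
  F[0-2] = -1687.3844 N (compression)
  F[1-2] = -2376.4312 N (compression)
  F[1-3] = +2136.4398 N (tension)
  F[2-3] = +2527.6176 N (tension)
  F[2-4] = -479.3728 N (compression)
  F[3-4] = -2432.9668 N (compression)
  F[3-5] = +3847.6778 N (tension)
  F[4-5] = -3252.2065 N (compression)
  Rx@0 = +579.1700 N
  Ry@0 = -2359.2654 N
  Ry@4 = +5304.3854 N

-479.373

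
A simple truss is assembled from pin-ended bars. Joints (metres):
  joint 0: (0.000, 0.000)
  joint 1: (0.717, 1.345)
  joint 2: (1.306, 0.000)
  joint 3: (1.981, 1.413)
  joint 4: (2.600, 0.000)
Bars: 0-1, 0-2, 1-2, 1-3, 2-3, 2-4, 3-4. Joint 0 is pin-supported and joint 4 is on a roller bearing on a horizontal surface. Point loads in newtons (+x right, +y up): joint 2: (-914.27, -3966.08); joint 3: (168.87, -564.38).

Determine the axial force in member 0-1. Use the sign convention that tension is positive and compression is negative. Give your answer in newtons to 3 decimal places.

-2285.108

N=5 nodes, M=7 members, R=3 reactions → 2N=10, M+R=10
member 0 (0-1): L=1.5242, (cx,cy)=(0.4704,0.8824)
member 1 (0-2): L=1.3060, (cx,cy)=(1.0000,0.0000)
member 2 (1-2): L=1.4683, (cx,cy)=(0.4011,-0.9160)
member 3 (1-3): L=1.2658, (cx,cy)=(0.9986,0.0537)
member 4 (2-3): L=1.5659, (cx,cy)=(0.4310,0.9023)
member 5 (2-4): L=1.2940, (cx,cy)=(1.0000,0.0000)
member 6 (3-4): L=1.5426, (cx,cy)=(0.4013,-0.9160)
solve A·x = −loads:
  F[0-1] = -2285.1077 N (compression)
  F[0-2] = +329.5557 N (tension)
  F[1-2] = +2089.0097 N (tension)
  F[1-3] = -1915.7080 N (compression)
  F[2-3] = +2274.6838 N (tension)
  F[2-4] = +1101.3123 N (tension)
  F[3-4] = -2744.6291 N (compression)
  Rx@0 = +745.4000 N
  Ry@0 = +2016.4790 N
  Ry@4 = +2513.9810 N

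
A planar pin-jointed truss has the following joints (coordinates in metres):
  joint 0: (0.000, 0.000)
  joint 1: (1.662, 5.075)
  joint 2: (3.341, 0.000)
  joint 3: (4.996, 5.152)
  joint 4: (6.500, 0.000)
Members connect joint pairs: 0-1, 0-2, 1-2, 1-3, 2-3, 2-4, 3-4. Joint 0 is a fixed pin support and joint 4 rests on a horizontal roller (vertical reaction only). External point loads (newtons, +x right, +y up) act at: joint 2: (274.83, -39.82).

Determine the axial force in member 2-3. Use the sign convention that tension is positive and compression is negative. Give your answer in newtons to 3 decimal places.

21.804

N=5 nodes, M=7 members, R=3 reactions → 2N=10, M+R=10
member 0 (0-1): L=5.3402, (cx,cy)=(0.3112,0.9503)
member 1 (0-2): L=3.3410, (cx,cy)=(1.0000,0.0000)
member 2 (1-2): L=5.3455, (cx,cy)=(0.3141,-0.9494)
member 3 (1-3): L=3.3349, (cx,cy)=(0.9997,0.0231)
member 4 (2-3): L=5.4113, (cx,cy)=(0.3058,0.9521)
member 5 (2-4): L=3.1590, (cx,cy)=(1.0000,0.0000)
member 6 (3-4): L=5.3670, (cx,cy)=(0.2802,-0.9599)
solve A·x = −loads:
  F[0-1] = -20.3639 N (compression)
  F[0-2] = +281.1677 N (tension)
  F[1-2] = +20.0765 N (tension)
  F[1-3] = -12.6470 N (compression)
  F[2-3] = +21.8043 N (tension)
  F[2-4] = +5.9750 N (tension)
  F[3-4] = -21.3218 N (compression)
  Rx@0 = -274.8300 N
  Ry@0 = +19.3525 N
  Ry@4 = +20.4675 N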